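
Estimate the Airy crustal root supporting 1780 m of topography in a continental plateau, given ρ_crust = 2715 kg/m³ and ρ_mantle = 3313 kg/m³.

Isostatic balance requires: the weight of the topography is balanced by the buoyancy of the root, ρ_c h = (ρ_m − ρ_c) r.
r = h · ρ_c / (ρ_m − ρ_c) = 1780 m × 2715 / (3313 − 2715) = 8080 m.

8080 m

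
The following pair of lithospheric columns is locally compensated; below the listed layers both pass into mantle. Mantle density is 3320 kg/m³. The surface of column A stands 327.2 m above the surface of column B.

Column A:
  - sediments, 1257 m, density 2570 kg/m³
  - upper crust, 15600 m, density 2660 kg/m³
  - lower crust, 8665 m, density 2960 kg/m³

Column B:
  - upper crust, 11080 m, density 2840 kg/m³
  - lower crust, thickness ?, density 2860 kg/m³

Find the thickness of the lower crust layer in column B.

Take the compensation level at the base of the deeper column (depth z_c below the surface of column A) and equate Σ ρ_i t_i down to z_c; mantle fills any gap and the z_c terms cancel.
Column A: 1257×2570 + 15600×2660 + 8665×2960 + (z_c − 25522)×3320
Column B: 327.2×0 + 11080×2840 + x×2860 + (z_c − 327.2 − 11080 − x)×3320
The z_c×3320 term appears on both sides and cancels. Collect the known terms of each column as K = Σ(ρt)_known − 3320 × (depth of known layers): K_A = 70374890 − 3320×25522 = −14358150; K_B = 31467200 − 3320×(327.2 + 11080) = −6404704.
Balance: K_A = K_B − x×(3320 − 2860), so x = (K_B − K_A)/(3320 − 2860) = 7953450/460 = 17300 m.

17300 m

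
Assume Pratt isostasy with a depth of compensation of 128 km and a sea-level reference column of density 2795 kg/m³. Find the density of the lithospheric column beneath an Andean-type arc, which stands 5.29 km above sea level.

2680 kg/m³

Pratt balance: ρ_ref D = ρ (D + h).
ρ = ρ_ref D/(D + h) = 2795 × 128 km/(128 km + 5.29 km) = 2680 kg/m³.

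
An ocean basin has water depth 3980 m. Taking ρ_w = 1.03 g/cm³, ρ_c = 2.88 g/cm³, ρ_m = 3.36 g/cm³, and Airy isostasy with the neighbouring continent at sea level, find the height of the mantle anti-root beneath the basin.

15300 m

Equating mass per unit area of the two columns: replacing crust with seawater at the top is compensated by replacing crust with mantle at the base: d (ρ_c − ρ_w) = a (ρ_m − ρ_c).
a = d (ρ_c − ρ_w)/(ρ_m − ρ_c) = 3980 m × 1.85/0.48 = 15300 m.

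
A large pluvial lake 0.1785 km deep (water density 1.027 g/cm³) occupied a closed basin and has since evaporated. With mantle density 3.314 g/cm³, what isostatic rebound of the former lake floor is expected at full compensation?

0.0553 km

u = d ρ_w/ρ_m = 0.1785 km × 1.027/3.314 = 0.0553 km.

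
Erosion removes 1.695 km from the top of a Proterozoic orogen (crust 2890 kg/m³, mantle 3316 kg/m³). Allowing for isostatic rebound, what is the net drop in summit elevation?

Rebound u = e ρ_c/ρ_m = 1.695 km × 2890/3316 = 1.477 km.
Net surface drop = e − u = 1.695 km − 1.477 km = e (ρ_m − ρ_c)/ρ_m = 0.218 km.

0.218 km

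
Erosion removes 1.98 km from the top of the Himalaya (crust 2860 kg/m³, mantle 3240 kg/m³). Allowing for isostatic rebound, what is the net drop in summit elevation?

Rebound u = e ρ_c/ρ_m = 1.98 km × 2860/3240 = 1.748 km.
Net surface drop = e − u = 1.98 km − 1.748 km = e (ρ_m − ρ_c)/ρ_m = 0.232 km.

0.232 km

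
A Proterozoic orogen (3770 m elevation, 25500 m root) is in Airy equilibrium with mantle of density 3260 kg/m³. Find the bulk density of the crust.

2840 kg/m³

ρ_c h = (ρ_m − ρ_c) r → ρ_c (h + r) = ρ_m r → ρ_c = ρ_m r / (h + r).
ρ_c = 3260 × 25500 m / (3770 m + 25500 m) = 2840 kg/m³.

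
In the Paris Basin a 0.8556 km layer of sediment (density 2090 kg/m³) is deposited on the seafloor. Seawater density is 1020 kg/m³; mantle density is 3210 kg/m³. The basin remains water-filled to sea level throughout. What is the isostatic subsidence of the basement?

Submarine loading: the sediment displaces seawater, and the subsidence is in turn flooded, so s (ρ_m − ρ_w) = t (ρ_sed − ρ_w).
s = 0.8556 km × (2090 − 1020) / (3210 − 1020) = 0.418 km.

0.418 km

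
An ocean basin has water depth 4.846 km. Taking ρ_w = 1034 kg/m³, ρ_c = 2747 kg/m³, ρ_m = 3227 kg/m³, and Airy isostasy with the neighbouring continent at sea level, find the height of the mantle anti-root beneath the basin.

Equating mass per unit area of the two columns: replacing crust with seawater at the top is compensated by replacing crust with mantle at the base: d (ρ_c − ρ_w) = a (ρ_m − ρ_c).
a = d (ρ_c − ρ_w)/(ρ_m − ρ_c) = 4.846 km × 1713/480 = 17.3 km.

17.3 km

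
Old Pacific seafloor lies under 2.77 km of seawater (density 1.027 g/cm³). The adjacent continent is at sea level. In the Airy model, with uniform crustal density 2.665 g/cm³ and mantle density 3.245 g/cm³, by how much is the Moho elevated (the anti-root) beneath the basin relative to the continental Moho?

Balancing pressure at the compensation depth: replacing crust with seawater at the top is compensated by replacing crust with mantle at the base: d (ρ_c − ρ_w) = a (ρ_m − ρ_c).
a = d (ρ_c − ρ_w)/(ρ_m − ρ_c) = 2.77 km × 1.638/0.58 = 7.82 km.

7.82 km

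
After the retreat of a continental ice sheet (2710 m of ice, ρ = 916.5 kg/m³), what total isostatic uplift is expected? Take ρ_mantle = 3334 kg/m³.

Removing the load lets mantle flow back in; uplift u satisfies ρ_ice t = ρ_m u.
u = t ρ_ice/ρ_m = 2710 m × 916.5/3334 = 745 m.

745 m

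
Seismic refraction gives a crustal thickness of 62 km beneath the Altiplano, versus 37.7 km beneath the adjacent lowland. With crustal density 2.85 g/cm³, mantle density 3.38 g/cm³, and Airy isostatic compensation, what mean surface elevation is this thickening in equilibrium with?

Excess crust Δ = 62 km − 37.7 km = 24.3 km, split between elevation h and root r with h + r = Δ.
Airy balance ρ_c h = (ρ_m − ρ_c) r gives r = h ρ_c/(ρ_m − ρ_c), so h (1 + ρ_c/(ρ_m − ρ_c)) = Δ, i.e. h = Δ (ρ_m − ρ_c)/ρ_m.
h = 24.3 km × 0.53/3.38 = 3.81 km.

3.81 km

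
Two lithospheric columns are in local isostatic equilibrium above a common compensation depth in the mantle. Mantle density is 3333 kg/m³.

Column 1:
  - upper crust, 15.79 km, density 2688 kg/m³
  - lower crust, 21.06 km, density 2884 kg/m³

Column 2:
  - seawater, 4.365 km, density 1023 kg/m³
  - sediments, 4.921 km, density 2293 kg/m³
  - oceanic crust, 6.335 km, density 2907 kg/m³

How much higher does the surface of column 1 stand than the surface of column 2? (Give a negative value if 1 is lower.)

0.522 km

For any compensation level in the mantle, the mantle terms cancel and isostasy reduces to e = (Σt_1 − Σt_2) − (Σ(ρt)_1 − Σ(ρt)_2) / ρ_m.
Σt_1 = 36.85 km; Σt_2 = 15.621 km; Σ(ρt)_1 = 103180.56; Σ(ρt)_2 = 34165.093 (in km·kg/m³).
e = (36.85 − 15.621) − (103180.56 − 34165.093) / 3333 = 0.522 km.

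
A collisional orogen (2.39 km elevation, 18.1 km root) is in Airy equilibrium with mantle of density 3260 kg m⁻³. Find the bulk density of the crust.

ρ_c h = (ρ_m − ρ_c) r → ρ_c (h + r) = ρ_m r → ρ_c = ρ_m r / (h + r).
ρ_c = 3260 × 18.1 km / (2.39 km + 18.1 km) = 2880 kg m⁻³.

2880 kg m⁻³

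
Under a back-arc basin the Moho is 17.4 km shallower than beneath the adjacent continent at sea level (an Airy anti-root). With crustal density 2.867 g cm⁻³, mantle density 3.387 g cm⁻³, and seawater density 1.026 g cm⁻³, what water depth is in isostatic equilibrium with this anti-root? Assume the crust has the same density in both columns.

Replacing a thickness d of crust by seawater at the top must be balanced by replacing crust with mantle at the base: d (ρ_c − ρ_w) = a (ρ_m − ρ_c).
d = a (ρ_m − ρ_c)/(ρ_c − ρ_w) = 17.4 km × 0.52/1.841 = 4.91 km.

4.91 km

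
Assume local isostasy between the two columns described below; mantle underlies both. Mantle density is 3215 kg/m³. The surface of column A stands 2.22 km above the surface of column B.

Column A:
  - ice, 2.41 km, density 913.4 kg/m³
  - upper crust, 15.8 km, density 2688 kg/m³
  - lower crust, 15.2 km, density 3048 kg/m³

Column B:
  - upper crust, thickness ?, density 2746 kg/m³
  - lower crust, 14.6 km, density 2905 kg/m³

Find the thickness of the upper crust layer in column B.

Take the compensation level at the base of the deeper column (depth z_c below the surface of column A) and equate Σ ρ_i t_i down to z_c; mantle fills any gap and the z_c terms cancel.
Column A: 2.41×913.4 + 15.8×2688 + 15.2×3048 + (z_c − 33.41)×3215
Column B: 2.22×0 + x×2746 + 14.6×2905 + (z_c − 2.22 − 14.6 − x)×3215
The z_c×3215 term appears on both sides and cancels. Collect the known terms of each column as K = Σ(ρt)_known − 3215 × (depth of known layers): K_A = 91001.294 − 3215×33.41 = −16411.856; K_B = 42413 − 3215×(2.22 + 14.6) = −11663.3.
Balance: K_A = K_B − x×(3215 − 2746), so x = (K_B − K_A)/(3215 − 2746) = 4748.56/469 = 10.1 km.

10.1 km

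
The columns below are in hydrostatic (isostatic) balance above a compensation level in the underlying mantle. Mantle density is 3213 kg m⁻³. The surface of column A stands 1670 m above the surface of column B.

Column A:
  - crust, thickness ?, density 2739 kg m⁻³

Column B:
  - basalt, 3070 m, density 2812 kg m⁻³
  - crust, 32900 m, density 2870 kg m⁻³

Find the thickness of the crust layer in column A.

37700 m

Take the compensation level at the base of the deeper column (depth z_c below the surface of column A) and equate Σ ρ_i t_i down to z_c; mantle fills any gap and the z_c terms cancel.
Column A: x×2739 + (z_c − 0 − x)×3213
Column B: 1670×0 + 3070×2812 + 32900×2870 + (z_c − 1670 − 35970)×3213
The z_c×3213 term appears on both sides and cancels. Collect the known terms of each column as K = Σ(ρt)_known − 3213 × (depth of known layers): K_A = 0 − 3213×0 = 0; K_B = 103055840 − 3213×(1670 + 35970) = −17881480.
Balance: K_A − x×(3213 − 2739) = K_B, so x = (K_A − K_B)/(3213 − 2739) = 17881500/474 = 37700 m.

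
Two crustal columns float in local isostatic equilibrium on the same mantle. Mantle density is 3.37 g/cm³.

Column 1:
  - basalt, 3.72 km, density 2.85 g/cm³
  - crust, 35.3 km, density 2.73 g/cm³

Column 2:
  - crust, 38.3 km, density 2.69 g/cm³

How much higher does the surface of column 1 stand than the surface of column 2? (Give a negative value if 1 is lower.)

−0.45 km

For any compensation level in the mantle, the mantle terms cancel and isostasy reduces to e = (Σt_1 − Σt_2) − (Σ(ρt)_1 − Σ(ρt)_2) / ρ_m.
Σt_1 = 39.02 km; Σt_2 = 38.3 km; Σ(ρt)_1 = 106.971; Σ(ρt)_2 = 103.027 (in km·g/cm³).
e = (39.02 − 38.3) − (106.971 − 103.027) / 3.37 = −0.45 km.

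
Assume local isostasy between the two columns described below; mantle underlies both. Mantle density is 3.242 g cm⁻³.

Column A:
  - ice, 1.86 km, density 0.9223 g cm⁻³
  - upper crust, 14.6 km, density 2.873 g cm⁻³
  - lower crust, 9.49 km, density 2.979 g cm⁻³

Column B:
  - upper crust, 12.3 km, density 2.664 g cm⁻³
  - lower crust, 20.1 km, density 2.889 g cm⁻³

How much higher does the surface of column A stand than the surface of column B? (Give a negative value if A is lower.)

For any compensation level in the mantle, the mantle terms cancel and isostasy reduces to e = (Σt_A − Σt_B) − (Σ(ρt)_A − Σ(ρt)_B) / ρ_m.
Σt_A = 25.95 km; Σt_B = 32.4 km; Σ(ρt)_A = 71.931988; Σ(ρt)_B = 90.8361 (in km·g cm⁻³).
e = (25.95 − 32.4) − (71.931988 − 90.8361) / 3.242 = −0.619 km.

−0.619 km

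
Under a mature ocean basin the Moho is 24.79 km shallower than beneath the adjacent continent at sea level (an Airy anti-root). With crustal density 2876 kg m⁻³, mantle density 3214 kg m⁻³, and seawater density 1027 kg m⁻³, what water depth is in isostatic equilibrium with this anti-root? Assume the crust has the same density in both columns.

4.53 km

Replacing a thickness d of crust by seawater at the top must be balanced by replacing crust with mantle at the base: d (ρ_c − ρ_w) = a (ρ_m − ρ_c).
d = a (ρ_m − ρ_c)/(ρ_c − ρ_w) = 24.79 km × 338/1849 = 4.53 km.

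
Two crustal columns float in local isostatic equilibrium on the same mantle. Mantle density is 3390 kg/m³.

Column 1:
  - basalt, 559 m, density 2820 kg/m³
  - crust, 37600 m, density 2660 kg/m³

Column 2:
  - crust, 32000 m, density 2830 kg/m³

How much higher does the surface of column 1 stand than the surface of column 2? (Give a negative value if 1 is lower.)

2900 m

For any compensation level in the mantle, the mantle terms cancel and isostasy reduces to e = (Σt_1 − Σt_2) − (Σ(ρt)_1 − Σ(ρt)_2) / ρ_m.
Σt_1 = 38159 m; Σt_2 = 32000 m; Σ(ρt)_1 = 101592380; Σ(ρt)_2 = 90560000 (in m·kg/m³).
e = (38159 − 32000) − (101592380 − 90560000) / 3390 = 2900 m.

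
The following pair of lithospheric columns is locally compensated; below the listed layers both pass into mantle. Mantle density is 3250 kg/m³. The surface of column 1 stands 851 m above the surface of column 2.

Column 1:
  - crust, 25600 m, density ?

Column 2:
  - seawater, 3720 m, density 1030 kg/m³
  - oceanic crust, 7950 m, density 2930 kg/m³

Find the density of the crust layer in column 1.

Take the compensation level at the base of the deeper column (depth z_c below the surface of column 1) and equate Σ ρ_i t_i down to z_c; mantle fills any gap and the z_c terms cancel.
Column 1: 25600×ρ + (z_c − 25600)×3250
Column 2: 851×0 + 3720×1030 + 7950×2930 + (z_c − 851 − 11670)×3250
The z_c×3250 term appears on both sides and cancels. Collect the known terms of each column as K = Σ(ρt)_known − 3250 × (depth of known layers): K_1 = 0 − 3250×25600 = −83200000; K_2 = 27125100 − 3250×(851 + 11670) = −13568150.
Balance: K_1 + 25600×ρ = K_2, so ρ = (K_2 − K_1)/25600 = 69631800/25600 = 2720 kg/m³.

2720 kg/m³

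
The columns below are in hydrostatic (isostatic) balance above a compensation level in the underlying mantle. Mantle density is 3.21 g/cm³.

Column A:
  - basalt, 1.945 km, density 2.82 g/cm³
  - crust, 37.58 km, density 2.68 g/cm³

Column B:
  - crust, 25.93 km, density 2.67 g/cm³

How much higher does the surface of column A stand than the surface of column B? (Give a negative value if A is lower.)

For any compensation level in the mantle, the mantle terms cancel and isostasy reduces to e = (Σt_A − Σt_B) − (Σ(ρt)_A − Σ(ρt)_B) / ρ_m.
Σt_A = 39.525 km; Σt_B = 25.93 km; Σ(ρt)_A = 106.1993; Σ(ρt)_B = 69.2331 (in km·g/cm³).
e = (39.525 − 25.93) − (106.1993 − 69.2331) / 3.21 = 2.08 km.

2.08 km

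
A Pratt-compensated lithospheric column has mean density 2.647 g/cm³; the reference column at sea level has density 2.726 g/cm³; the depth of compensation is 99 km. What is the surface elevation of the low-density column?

ρ_ref D = ρ (D + h) → h = D (ρ_ref − ρ)/ρ.
h = 99 km × (2.726 − 2.647)/2.647 = 2.95 km.

2.95 km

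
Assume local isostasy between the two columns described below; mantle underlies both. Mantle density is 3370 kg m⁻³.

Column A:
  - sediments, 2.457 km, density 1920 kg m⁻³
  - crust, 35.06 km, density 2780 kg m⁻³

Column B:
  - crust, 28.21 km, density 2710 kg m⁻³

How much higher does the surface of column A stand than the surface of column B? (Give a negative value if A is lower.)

For any compensation level in the mantle, the mantle terms cancel and isostasy reduces to e = (Σt_A − Σt_B) − (Σ(ρt)_A − Σ(ρt)_B) / ρ_m.
Σt_A = 37.517 km; Σt_B = 28.21 km; Σ(ρt)_A = 102184.24; Σ(ρt)_B = 76449.1 (in km·kg m⁻³).
e = (37.517 − 28.21) − (102184.24 − 76449.1) / 3370 = 1.67 km.

1.67 km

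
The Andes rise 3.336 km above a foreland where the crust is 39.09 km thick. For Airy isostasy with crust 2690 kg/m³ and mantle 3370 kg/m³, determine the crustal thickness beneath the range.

Root depth r = h ρ_c / (ρ_m − ρ_c) = 3.336 km × 2690 / 680 = 13.2 km.
Total thickness = T + h + r = 39.09 km + 3.336 km + 13.2 km = 55.6 km.

55.6 km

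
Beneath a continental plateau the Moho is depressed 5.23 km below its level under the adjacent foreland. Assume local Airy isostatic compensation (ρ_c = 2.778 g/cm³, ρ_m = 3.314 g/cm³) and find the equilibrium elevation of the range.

Balancing pressure at the compensation depth: ρ_c h = (ρ_m − ρ_c) r.
h = r (ρ_m − ρ_c) / ρ_c = 5.23 km × (3.314 − 2.778) / 2.778 = 1.01 km.

1.01 km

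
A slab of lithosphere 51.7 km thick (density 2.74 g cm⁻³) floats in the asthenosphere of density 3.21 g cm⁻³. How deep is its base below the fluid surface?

Draft d = t ρ_obj/ρ_fluid = 51.7 km × 2.74/3.21 = 44.1 km.

44.1 km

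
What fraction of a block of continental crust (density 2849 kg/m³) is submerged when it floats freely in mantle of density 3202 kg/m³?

Submerged fraction = ρ_obj/ρ_fluid = 2849/3202 = 0.89.

0.89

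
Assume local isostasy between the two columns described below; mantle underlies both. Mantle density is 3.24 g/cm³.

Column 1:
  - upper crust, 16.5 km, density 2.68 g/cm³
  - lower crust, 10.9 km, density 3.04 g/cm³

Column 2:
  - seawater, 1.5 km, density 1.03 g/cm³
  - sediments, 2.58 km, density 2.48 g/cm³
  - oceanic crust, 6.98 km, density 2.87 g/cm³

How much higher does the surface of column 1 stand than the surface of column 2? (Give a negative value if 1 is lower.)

1.1 km

For any compensation level in the mantle, the mantle terms cancel and isostasy reduces to e = (Σt_1 − Σt_2) − (Σ(ρt)_1 − Σ(ρt)_2) / ρ_m.
Σt_1 = 27.4 km; Σt_2 = 11.06 km; Σ(ρt)_1 = 77.356; Σ(ρt)_2 = 27.976 (in km·g/cm³).
e = (27.4 − 11.06) − (77.356 − 27.976) / 3.24 = 1.1 km.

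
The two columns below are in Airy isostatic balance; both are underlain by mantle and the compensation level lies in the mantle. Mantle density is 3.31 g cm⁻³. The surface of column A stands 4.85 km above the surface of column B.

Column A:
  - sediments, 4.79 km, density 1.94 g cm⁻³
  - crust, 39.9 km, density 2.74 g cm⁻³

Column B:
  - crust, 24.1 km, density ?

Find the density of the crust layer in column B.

Take the compensation level at the base of the deeper column (depth z_c below the surface of column A) and equate Σ ρ_i t_i down to z_c; mantle fills any gap and the z_c terms cancel.
Column A: 4.79×1.94 + 39.9×2.74 + (z_c − 44.69)×3.31
Column B: 4.85×0 + 24.1×ρ + (z_c − 4.85 − 24.1)×3.31
The z_c×3.31 term appears on both sides and cancels. Collect the known terms of each column as K = Σ(ρt)_known − 3.31 × (depth of known layers): K_A = 118.6186 − 3.31×44.69 = −29.3053; K_B = 0 − 3.31×(4.85 + 24.1) = −95.8245.
Balance: K_A = K_B + 24.1×ρ, so ρ = (K_A − K_B)/24.1 = 66.5192/24.1 = 2.76 g cm⁻³.

2.76 g cm⁻³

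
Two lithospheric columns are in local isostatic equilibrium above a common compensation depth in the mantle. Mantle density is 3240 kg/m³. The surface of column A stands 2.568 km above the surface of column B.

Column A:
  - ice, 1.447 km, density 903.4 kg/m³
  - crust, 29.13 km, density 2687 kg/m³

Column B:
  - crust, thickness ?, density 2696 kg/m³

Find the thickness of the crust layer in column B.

20.5 km

Take the compensation level at the base of the deeper column (depth z_c below the surface of column A) and equate Σ ρ_i t_i down to z_c; mantle fills any gap and the z_c terms cancel.
Column A: 1.447×903.4 + 29.13×2687 + (z_c − 30.577)×3240
Column B: 2.568×0 + x×2696 + (z_c − 2.568 − 0 − x)×3240
The z_c×3240 term appears on both sides and cancels. Collect the known terms of each column as K = Σ(ρt)_known − 3240 × (depth of known layers): K_A = 79579.5298 − 3240×30.577 = −19489.9502; K_B = 0 − 3240×(2.568 + 0) = −8320.32.
Balance: K_A = K_B − x×(3240 − 2696), so x = (K_B − K_A)/(3240 − 2696) = 11169.6/544 = 20.5 km.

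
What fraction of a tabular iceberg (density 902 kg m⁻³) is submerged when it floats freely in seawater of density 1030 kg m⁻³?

87.6%

Submerged fraction = ρ_obj/ρ_fluid = 902/1030 = 87.6%.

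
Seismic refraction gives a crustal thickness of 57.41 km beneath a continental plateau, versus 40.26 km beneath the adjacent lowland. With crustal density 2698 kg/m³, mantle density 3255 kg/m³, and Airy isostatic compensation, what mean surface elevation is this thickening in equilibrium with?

Excess crust Δ = 57.41 km − 40.26 km = 17.15 km, split between elevation h and root r with h + r = Δ.
Airy balance ρ_c h = (ρ_m − ρ_c) r gives r = h ρ_c/(ρ_m − ρ_c), so h (1 + ρ_c/(ρ_m − ρ_c)) = Δ, i.e. h = Δ (ρ_m − ρ_c)/ρ_m.
h = 17.15 km × 557/3255 = 2.93 km.

2.93 km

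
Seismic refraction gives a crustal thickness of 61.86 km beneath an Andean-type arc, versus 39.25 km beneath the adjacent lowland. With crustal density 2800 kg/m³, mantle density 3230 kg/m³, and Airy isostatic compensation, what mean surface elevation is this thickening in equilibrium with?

Excess crust Δ = 61.86 km − 39.25 km = 22.61 km, split between elevation h and root r with h + r = Δ.
Airy balance ρ_c h = (ρ_m − ρ_c) r gives r = h ρ_c/(ρ_m − ρ_c), so h (1 + ρ_c/(ρ_m − ρ_c)) = Δ, i.e. h = Δ (ρ_m − ρ_c)/ρ_m.
h = 22.61 km × 430/3230 = 3.01 km.

3.01 km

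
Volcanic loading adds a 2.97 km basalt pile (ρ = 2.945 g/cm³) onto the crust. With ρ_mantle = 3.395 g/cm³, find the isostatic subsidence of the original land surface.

Subaerial loading: s = t ρ_load / ρ_m.
s = 2.97 km × 2.945/3.395 = 2.58 km.

2.58 km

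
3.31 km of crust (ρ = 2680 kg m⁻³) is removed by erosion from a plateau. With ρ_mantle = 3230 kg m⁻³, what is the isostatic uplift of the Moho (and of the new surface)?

Unloading: uplift u = e ρ_c/ρ_m = 3.31 km × 2680/3230 = 2.75 km.

2.75 km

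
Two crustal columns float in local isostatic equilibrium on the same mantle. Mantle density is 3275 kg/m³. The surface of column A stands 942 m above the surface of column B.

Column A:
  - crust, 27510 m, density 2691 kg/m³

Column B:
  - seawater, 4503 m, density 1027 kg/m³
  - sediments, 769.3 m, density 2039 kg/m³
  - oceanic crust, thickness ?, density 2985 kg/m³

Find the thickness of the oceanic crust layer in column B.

Take the compensation level at the base of the deeper column (depth z_c below the surface of column A) and equate Σ ρ_i t_i down to z_c; mantle fills any gap and the z_c terms cancel.
Column A: 27510×2691 + (z_c − 27510)×3275
Column B: 942×0 + 4503×1027 + 769.3×2039 + x×2985 + (z_c − 942 − 5272.3 − x)×3275
The z_c×3275 term appears on both sides and cancels. Collect the known terms of each column as K = Σ(ρt)_known − 3275 × (depth of known layers): K_A = 74029410 − 3275×27510 = −16065840; K_B = 6193183.7 − 3275×(942 + 5272.3) = −14158648.8.
Balance: K_A = K_B − x×(3275 − 2985), so x = (K_B − K_A)/(3275 − 2985) = 1907190/290 = 6580 m.

6580 m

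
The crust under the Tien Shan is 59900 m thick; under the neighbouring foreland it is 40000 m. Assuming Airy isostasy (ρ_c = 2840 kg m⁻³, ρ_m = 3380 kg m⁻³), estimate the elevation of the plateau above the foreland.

3180 m

Excess crust Δ = 59900 m − 40000 m = 19900 m, split between elevation h and root r with h + r = Δ.
Airy balance ρ_c h = (ρ_m − ρ_c) r gives r = h ρ_c/(ρ_m − ρ_c), so h (1 + ρ_c/(ρ_m − ρ_c)) = Δ, i.e. h = Δ (ρ_m − ρ_c)/ρ_m.
h = 19900 m × 540/3380 = 3180 m.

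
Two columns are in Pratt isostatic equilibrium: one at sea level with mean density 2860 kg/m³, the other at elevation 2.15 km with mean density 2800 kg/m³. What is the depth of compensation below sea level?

100 km

ρ_ref D = ρ (D + h) → D (ρ_ref − ρ) = ρ h.
D = ρ h/(ρ_ref − ρ) = 2800 × 2.15 km/(2860 − 2800) = 100 km.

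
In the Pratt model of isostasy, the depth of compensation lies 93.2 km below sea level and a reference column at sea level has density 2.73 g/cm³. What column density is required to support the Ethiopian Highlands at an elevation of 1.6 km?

2.68 g/cm³

Pratt balance: ρ_ref D = ρ (D + h).
ρ = ρ_ref D/(D + h) = 2.73 × 93.2 km/(93.2 km + 1.6 km) = 2.68 g/cm³.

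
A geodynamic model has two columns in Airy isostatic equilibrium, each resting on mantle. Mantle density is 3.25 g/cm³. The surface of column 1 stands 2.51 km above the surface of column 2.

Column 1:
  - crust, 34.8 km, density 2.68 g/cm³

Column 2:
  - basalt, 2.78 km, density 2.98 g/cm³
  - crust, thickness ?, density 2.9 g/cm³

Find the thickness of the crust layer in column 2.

31.2 km

Take the compensation level at the base of the deeper column (depth z_c below the surface of column 1) and equate Σ ρ_i t_i down to z_c; mantle fills any gap and the z_c terms cancel.
Column 1: 34.8×2.68 + (z_c − 34.8)×3.25
Column 2: 2.51×0 + 2.78×2.98 + x×2.9 + (z_c − 2.51 − 2.78 − x)×3.25
The z_c×3.25 term appears on both sides and cancels. Collect the known terms of each column as K = Σ(ρt)_known − 3.25 × (depth of known layers): K_1 = 93.264 − 3.25×34.8 = −19.836; K_2 = 8.2844 − 3.25×(2.51 + 2.78) = −8.9081.
Balance: K_1 = K_2 − x×(3.25 − 2.9), so x = (K_2 − K_1)/(3.25 − 2.9) = 10.9279/0.35 = 31.2 km.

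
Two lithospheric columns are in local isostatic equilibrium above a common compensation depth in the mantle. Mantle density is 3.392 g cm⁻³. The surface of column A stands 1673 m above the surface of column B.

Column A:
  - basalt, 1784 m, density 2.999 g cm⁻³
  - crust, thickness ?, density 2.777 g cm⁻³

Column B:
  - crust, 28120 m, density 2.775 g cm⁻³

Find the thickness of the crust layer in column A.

Take the compensation level at the base of the deeper column (depth z_c below the surface of column A) and equate Σ ρ_i t_i down to z_c; mantle fills any gap and the z_c terms cancel.
Column A: 1784×2.999 + x×2.777 + (z_c − 1784 − x)×3.392
Column B: 1673×0 + 28120×2.775 + (z_c − 1673 − 28120)×3.392
The z_c×3.392 term appears on both sides and cancels. Collect the known terms of each column as K = Σ(ρt)_known − 3.392 × (depth of known layers): K_A = 5350.216 − 3.392×1784 = −701.112; K_B = 78033 − 3.392×(1673 + 28120) = −23024.856.
Balance: K_A − x×(3.392 − 2.777) = K_B, so x = (K_A − K_B)/(3.392 − 2.777) = 22323.7/0.615 = 36300 m.

36300 m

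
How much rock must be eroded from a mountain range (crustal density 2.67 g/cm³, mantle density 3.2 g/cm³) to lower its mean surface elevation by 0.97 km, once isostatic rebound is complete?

Net drop Δ = e − u = e − e ρ_c/ρ_m = e (ρ_m − ρ_c)/ρ_m.
e = Δ ρ_m/(ρ_m − ρ_c) = 0.97 km × 3.2/0.53 = 5.86 km.

5.86 km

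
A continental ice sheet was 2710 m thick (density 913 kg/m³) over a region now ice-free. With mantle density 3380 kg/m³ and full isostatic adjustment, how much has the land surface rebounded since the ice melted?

Removing the load lets mantle flow back in; uplift u satisfies ρ_ice t = ρ_m u.
u = t ρ_ice/ρ_m = 2710 m × 913/3380 = 732 m.

732 m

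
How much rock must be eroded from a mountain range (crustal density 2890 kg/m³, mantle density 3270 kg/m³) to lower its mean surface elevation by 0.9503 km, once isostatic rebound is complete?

8.18 km

Net drop Δ = e − u = e − e ρ_c/ρ_m = e (ρ_m − ρ_c)/ρ_m.
e = Δ ρ_m/(ρ_m − ρ_c) = 0.9503 km × 3270/380 = 8.18 km.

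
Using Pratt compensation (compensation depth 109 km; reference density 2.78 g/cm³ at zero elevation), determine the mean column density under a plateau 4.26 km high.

Pratt balance: ρ_ref D = ρ (D + h).
ρ = ρ_ref D/(D + h) = 2.78 × 109 km/(109 km + 4.26 km) = 2.68 g/cm³.

2.68 g/cm³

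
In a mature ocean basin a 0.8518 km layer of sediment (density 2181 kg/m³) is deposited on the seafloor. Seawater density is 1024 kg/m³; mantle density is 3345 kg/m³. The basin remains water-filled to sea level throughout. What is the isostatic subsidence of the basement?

0.425 km

Submarine loading: the sediment displaces seawater, and the subsidence is in turn flooded, so s (ρ_m − ρ_w) = t (ρ_sed − ρ_w).
s = 0.8518 km × (2181 − 1024) / (3345 − 1024) = 0.425 km.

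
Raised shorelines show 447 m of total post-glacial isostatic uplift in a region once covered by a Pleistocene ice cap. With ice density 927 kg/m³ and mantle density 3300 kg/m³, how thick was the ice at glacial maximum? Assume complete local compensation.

u = t ρ_ice/ρ_m → t = u ρ_m/ρ_ice = 447 m × 3300/927 = 1590 m.

1590 m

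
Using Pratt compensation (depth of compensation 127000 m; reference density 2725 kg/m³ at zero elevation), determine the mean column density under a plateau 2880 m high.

2660 kg/m³

Pratt balance: ρ_ref D = ρ (D + h).
ρ = ρ_ref D/(D + h) = 2725 × 127000 m/(127000 m + 2880 m) = 2660 kg/m³.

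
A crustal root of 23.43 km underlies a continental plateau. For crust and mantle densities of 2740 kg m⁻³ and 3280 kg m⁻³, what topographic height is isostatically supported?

In Airy isostatic equilibrium: ρ_c h = (ρ_m − ρ_c) r.
h = r (ρ_m − ρ_c) / ρ_c = 23.43 km × (3280 − 2740) / 2740 = 4.62 km.

4.62 km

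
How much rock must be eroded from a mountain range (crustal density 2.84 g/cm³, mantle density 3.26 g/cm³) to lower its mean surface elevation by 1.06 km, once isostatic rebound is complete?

Net drop Δ = e − u = e − e ρ_c/ρ_m = e (ρ_m − ρ_c)/ρ_m.
e = Δ ρ_m/(ρ_m − ρ_c) = 1.06 km × 3.26/0.42 = 8.23 km.

8.23 km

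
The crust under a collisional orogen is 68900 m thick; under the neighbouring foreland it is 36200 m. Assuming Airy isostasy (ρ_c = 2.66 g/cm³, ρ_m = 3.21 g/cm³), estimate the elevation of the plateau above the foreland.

5600 m

Excess crust Δ = 68900 m − 36200 m = 32700 m, split between elevation h and root r with h + r = Δ.
Airy balance ρ_c h = (ρ_m − ρ_c) r gives r = h ρ_c/(ρ_m − ρ_c), so h (1 + ρ_c/(ρ_m − ρ_c)) = Δ, i.e. h = Δ (ρ_m − ρ_c)/ρ_m.
h = 32700 m × 0.55/3.21 = 5600 m.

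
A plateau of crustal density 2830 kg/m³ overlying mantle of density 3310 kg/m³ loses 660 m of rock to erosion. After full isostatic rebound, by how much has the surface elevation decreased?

Rebound u = e ρ_c/ρ_m = 660 m × 2830/3310 = 564.3 m.
Net surface drop = e − u = 660 m − 564.3 m = e (ρ_m − ρ_c)/ρ_m = 95.7 m.

95.7 m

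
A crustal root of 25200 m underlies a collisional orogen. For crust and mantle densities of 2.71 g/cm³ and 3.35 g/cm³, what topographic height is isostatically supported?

5950 m

Balancing pressure at the compensation depth: ρ_c h = (ρ_m − ρ_c) r.
h = r (ρ_m − ρ_c) / ρ_c = 25200 m × (3.35 − 2.71) / 2.71 = 5950 m.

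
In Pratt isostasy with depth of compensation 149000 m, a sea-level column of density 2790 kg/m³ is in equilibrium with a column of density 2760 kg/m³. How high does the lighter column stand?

ρ_ref D = ρ (D + h) → h = D (ρ_ref − ρ)/ρ.
h = 149000 m × (2790 − 2760)/2760 = 1620 m.

1620 m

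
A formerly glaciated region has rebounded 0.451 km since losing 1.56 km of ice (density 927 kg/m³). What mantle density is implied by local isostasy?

3210 kg/m³

ρ_m = ρ_ice t / u = 927 × 1.56 km/0.451 km = 3210 kg/m³.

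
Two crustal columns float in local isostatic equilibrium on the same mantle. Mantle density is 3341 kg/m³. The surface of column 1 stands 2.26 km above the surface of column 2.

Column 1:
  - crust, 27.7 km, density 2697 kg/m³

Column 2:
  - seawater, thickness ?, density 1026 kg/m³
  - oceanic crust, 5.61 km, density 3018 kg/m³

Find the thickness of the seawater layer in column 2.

Take the compensation level at the base of the deeper column (depth z_c below the surface of column 1) and equate Σ ρ_i t_i down to z_c; mantle fills any gap and the z_c terms cancel.
Column 1: 27.7×2697 + (z_c − 27.7)×3341
Column 2: 2.26×0 + x×1026 + 5.61×3018 + (z_c − 2.26 − 5.61 − x)×3341
The z_c×3341 term appears on both sides and cancels. Collect the known terms of each column as K = Σ(ρt)_known − 3341 × (depth of known layers): K_1 = 74706.9 − 3341×27.7 = −17838.8; K_2 = 16930.98 − 3341×(2.26 + 5.61) = −9362.69.
Balance: K_1 = K_2 − x×(3341 − 1026), so x = (K_2 − K_1)/(3341 − 1026) = 8476.11/2315 = 3.66 km.

3.66 km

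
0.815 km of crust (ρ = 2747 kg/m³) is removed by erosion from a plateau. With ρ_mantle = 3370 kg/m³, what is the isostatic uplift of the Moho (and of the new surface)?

0.664 km

Unloading: uplift u = e ρ_c/ρ_m = 0.815 km × 2747/3370 = 0.664 km.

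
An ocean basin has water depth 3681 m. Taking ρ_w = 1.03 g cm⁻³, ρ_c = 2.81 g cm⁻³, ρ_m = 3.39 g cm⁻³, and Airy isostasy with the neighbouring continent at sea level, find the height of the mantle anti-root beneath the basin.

In Airy isostatic equilibrium: replacing crust with seawater at the top is compensated by replacing crust with mantle at the base: d (ρ_c − ρ_w) = a (ρ_m − ρ_c).
a = d (ρ_c − ρ_w)/(ρ_m − ρ_c) = 3681 m × 1.78/0.58 = 11300 m.

11300 m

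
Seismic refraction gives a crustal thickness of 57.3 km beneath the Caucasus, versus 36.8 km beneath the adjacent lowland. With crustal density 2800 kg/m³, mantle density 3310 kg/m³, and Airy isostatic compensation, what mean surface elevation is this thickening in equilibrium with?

Excess crust Δ = 57.3 km − 36.8 km = 20.5 km, split between elevation h and root r with h + r = Δ.
Airy balance ρ_c h = (ρ_m − ρ_c) r gives r = h ρ_c/(ρ_m − ρ_c), so h (1 + ρ_c/(ρ_m − ρ_c)) = Δ, i.e. h = Δ (ρ_m − ρ_c)/ρ_m.
h = 20.5 km × 510/3310 = 3.16 km.

3.16 km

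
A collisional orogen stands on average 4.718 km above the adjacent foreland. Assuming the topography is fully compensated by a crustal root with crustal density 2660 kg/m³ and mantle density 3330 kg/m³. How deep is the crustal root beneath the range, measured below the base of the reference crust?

18.7 km

For local isostatic compensation: the weight of the topography is balanced by the buoyancy of the root, ρ_c h = (ρ_m − ρ_c) r.
r = h · ρ_c / (ρ_m − ρ_c) = 4.718 km × 2660 / (3330 − 2660) = 18.7 km.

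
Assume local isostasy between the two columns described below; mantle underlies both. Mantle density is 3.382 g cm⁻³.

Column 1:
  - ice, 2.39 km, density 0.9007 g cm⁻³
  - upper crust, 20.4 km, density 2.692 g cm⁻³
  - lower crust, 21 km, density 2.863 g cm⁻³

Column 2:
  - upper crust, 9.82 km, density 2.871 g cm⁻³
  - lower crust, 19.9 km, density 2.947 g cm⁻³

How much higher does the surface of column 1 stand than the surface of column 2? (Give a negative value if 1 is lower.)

For any compensation level in the mantle, the mantle terms cancel and isostasy reduces to e = (Σt_1 − Σt_2) − (Σ(ρt)_1 − Σ(ρt)_2) / ρ_m.
Σt_1 = 43.79 km; Σt_2 = 29.72 km; Σ(ρt)_1 = 117.192473; Σ(ρt)_2 = 86.83852 (in km·g cm⁻³).
e = (43.79 − 29.72) − (117.192473 − 86.83852) / 3.382 = 5.09 km.

5.09 km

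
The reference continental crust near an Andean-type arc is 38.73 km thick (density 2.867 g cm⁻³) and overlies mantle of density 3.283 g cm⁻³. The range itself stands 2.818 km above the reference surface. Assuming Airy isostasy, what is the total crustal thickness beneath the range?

61 km

Root depth r = h ρ_c / (ρ_m − ρ_c) = 2.818 km × 2.867 / 0.416 = 19.42 km.
Total thickness = T + h + r = 38.73 km + 2.818 km + 19.42 km = 61 km.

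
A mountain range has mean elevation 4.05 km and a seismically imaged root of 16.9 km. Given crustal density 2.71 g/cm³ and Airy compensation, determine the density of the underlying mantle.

3.36 g/cm³

Airy balance: ρ_c h = (ρ_m − ρ_c) r → ρ_m = ρ_c (1 + h/r).
ρ_m = 2.71 × (1 + 4.05 km/16.9 km) = 3.36 g/cm³.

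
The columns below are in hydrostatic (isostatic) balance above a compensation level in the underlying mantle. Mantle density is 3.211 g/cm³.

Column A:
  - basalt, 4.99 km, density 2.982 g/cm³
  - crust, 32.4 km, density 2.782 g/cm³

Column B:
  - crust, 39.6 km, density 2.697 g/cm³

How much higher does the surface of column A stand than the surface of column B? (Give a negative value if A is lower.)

For any compensation level in the mantle, the mantle terms cancel and isostasy reduces to e = (Σt_A − Σt_B) − (Σ(ρt)_A − Σ(ρt)_B) / ρ_m.
Σt_A = 37.39 km; Σt_B = 39.6 km; Σ(ρt)_A = 105.01698; Σ(ρt)_B = 106.8012 (in km·g/cm³).
e = (37.39 − 39.6) − (105.01698 − 106.8012) / 3.211 = −1.65 km.

−1.65 km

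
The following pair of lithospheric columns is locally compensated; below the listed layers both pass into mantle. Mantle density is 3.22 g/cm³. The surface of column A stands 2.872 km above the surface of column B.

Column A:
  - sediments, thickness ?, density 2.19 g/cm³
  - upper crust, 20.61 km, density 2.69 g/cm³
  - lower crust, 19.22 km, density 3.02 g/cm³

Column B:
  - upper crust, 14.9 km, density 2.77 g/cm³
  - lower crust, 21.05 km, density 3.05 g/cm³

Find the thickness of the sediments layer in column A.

4.63 km

Take the compensation level at the base of the deeper column (depth z_c below the surface of column A) and equate Σ ρ_i t_i down to z_c; mantle fills any gap and the z_c terms cancel.
Column A: x×2.19 + 20.61×2.69 + 19.22×3.02 + (z_c − 39.83 − x)×3.22
Column B: 2.872×0 + 14.9×2.77 + 21.05×3.05 + (z_c − 2.872 − 35.95)×3.22
The z_c×3.22 term appears on both sides and cancels. Collect the known terms of each column as K = Σ(ρt)_known − 3.22 × (depth of known layers): K_A = 113.4853 − 3.22×39.83 = −14.7673; K_B = 105.4755 − 3.22×(2.872 + 35.95) = −19.53134.
Balance: K_A − x×(3.22 − 2.19) = K_B, so x = (K_A − K_B)/(3.22 − 2.19) = 4.76404/1.03 = 4.63 km.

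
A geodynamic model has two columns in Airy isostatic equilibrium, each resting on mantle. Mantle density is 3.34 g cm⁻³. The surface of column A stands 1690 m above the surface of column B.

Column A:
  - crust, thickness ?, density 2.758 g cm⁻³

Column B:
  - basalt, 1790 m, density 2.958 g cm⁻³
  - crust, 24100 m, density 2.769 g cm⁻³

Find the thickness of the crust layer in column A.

Take the compensation level at the base of the deeper column (depth z_c below the surface of column A) and equate Σ ρ_i t_i down to z_c; mantle fills any gap and the z_c terms cancel.
Column A: x×2.758 + (z_c − 0 − x)×3.34
Column B: 1690×0 + 1790×2.958 + 24100×2.769 + (z_c − 1690 − 25890)×3.34
The z_c×3.34 term appears on both sides and cancels. Collect the known terms of each column as K = Σ(ρt)_known − 3.34 × (depth of known layers): K_A = 0 − 3.34×0 = 0; K_B = 72027.72 − 3.34×(1690 + 25890) = −20089.48.
Balance: K_A − x×(3.34 − 2.758) = K_B, so x = (K_A − K_B)/(3.34 − 2.758) = 20089.5/0.582 = 34500 m.

34500 m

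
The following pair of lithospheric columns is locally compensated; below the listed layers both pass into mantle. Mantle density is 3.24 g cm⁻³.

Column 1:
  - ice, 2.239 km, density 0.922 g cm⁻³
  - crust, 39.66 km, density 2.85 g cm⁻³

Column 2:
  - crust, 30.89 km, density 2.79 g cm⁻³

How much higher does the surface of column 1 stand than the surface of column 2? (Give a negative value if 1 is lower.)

2.09 km

For any compensation level in the mantle, the mantle terms cancel and isostasy reduces to e = (Σt_1 − Σt_2) − (Σ(ρt)_1 − Σ(ρt)_2) / ρ_m.
Σt_1 = 41.899 km; Σt_2 = 30.89 km; Σ(ρt)_1 = 115.095358; Σ(ρt)_2 = 86.1831 (in km·g cm⁻³).
e = (41.899 − 30.89) − (115.095358 − 86.1831) / 3.24 = 2.09 km.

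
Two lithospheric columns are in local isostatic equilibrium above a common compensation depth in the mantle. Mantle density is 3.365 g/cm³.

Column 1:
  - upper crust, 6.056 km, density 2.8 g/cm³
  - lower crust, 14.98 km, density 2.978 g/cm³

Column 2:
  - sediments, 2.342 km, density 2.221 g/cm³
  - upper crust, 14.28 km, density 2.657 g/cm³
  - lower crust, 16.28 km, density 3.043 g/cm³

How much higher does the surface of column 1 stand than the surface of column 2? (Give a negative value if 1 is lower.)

For any compensation level in the mantle, the mantle terms cancel and isostasy reduces to e = (Σt_1 − Σt_2) − (Σ(ρt)_1 − Σ(ρt)_2) / ρ_m.
Σt_1 = 21.036 km; Σt_2 = 32.902 km; Σ(ρt)_1 = 61.56724; Σ(ρt)_2 = 92.683582 (in km·g/cm³).
e = (21.036 − 32.902) − (61.56724 − 92.683582) / 3.365 = −2.62 km.

−2.62 km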